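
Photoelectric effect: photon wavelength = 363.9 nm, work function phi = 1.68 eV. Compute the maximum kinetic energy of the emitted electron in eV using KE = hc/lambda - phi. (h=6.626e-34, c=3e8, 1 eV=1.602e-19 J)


E_photon = hc / lambda
= (6.626e-34)(3e8) / (363.9e-9)
= 5.4625e-19 J
= 3.4098 eV
KE = E_photon - phi
= 3.4098 - 1.68
= 1.7298 eV

1.7298


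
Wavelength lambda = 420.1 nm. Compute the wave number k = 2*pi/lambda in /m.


k = 2 * pi / lambda
= 6.2832 / (420.1e-9)
= 6.2832 / 4.2010e-07
= 1.4956e+07 /m

1.4956e+07


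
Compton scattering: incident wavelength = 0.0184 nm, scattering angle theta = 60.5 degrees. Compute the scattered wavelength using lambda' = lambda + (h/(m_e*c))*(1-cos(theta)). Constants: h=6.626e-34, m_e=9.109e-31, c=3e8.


Compton wavelength: h/(m_e*c) = 2.4247e-12 m
d_lambda = 2.4247e-12 * (1 - cos(60.5 deg))
= 2.4247e-12 * 0.507576
= 1.2307e-12 m = 0.001231 nm
lambda' = 0.0184 + 0.001231
= 0.019631 nm

0.019631


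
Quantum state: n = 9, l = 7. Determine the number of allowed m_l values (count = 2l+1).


m_l ranges from -l to +l in integer steps
So m_l goes from -7 to +7
Count = 2l + 1 = 2*7 + 1
= 15

15


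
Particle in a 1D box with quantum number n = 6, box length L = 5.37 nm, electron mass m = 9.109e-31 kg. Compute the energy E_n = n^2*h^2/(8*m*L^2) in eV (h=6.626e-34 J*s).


E = n^2 * h^2 / (8 * m * L^2)
= 6^2 * (6.626e-34)^2 / (8 * 9.109e-31 * (5.37e-9)^2)
= 36 * 4.3904e-67 / (8 * 9.109e-31 * 2.8837e-17)
= 7.5214e-20 J
= 0.4695 eV

0.4695


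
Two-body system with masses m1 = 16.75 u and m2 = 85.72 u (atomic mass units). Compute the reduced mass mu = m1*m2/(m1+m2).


mu = m1 * m2 / (m1 + m2)
= 16.75 * 85.72 / (16.75 + 85.72)
= 1435.81 / 102.47
= 14.012 u

14.012


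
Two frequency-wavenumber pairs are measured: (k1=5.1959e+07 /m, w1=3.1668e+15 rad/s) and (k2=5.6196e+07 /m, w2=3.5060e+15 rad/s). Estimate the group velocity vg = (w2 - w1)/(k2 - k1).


vg = (w2 - w1) / (k2 - k1)
= (3.5060e+15 - 3.1668e+15) / (5.6196e+07 - 5.1959e+07)
= 3.3920e+14 / 4.2370e+06
= 8.0057e+07 m/s

8.0057e+07


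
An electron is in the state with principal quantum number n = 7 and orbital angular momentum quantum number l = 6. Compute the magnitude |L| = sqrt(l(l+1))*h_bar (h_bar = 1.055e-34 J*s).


L = sqrt(l*(l+1)) * h_bar
= sqrt(6 * 7) * 1.055e-34
= sqrt(42) * 1.055e-34
= 6.4807 * 1.055e-34
= 6.8372e-34 J*s

6.8372e-34


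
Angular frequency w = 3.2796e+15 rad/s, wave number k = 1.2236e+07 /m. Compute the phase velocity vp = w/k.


vp = w / k
= 3.2796e+15 / 1.2236e+07
= 2.6803e+08 m/s

2.6803e+08


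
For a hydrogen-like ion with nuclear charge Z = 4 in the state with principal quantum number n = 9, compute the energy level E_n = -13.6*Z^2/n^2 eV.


E_n = -13.6 * Z^2 / n^2
= -13.6 * 4^2 / 9^2
= -13.6 * 16 / 81
= -2.6864 eV

-2.6864


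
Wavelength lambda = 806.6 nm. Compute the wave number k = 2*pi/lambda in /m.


k = 2 * pi / lambda
= 6.2832 / (806.6e-9)
= 6.2832 / 8.0660e-07
= 7.7897e+06 /m

7.7897e+06


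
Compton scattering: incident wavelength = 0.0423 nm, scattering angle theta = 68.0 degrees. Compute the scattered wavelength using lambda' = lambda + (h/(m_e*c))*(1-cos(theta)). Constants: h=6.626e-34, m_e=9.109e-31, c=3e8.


Compton wavelength: h/(m_e*c) = 2.4247e-12 m
d_lambda = 2.4247e-12 * (1 - cos(68.0 deg))
= 2.4247e-12 * 0.625393
= 1.5164e-12 m = 0.001516 nm
lambda' = 0.0423 + 0.001516
= 0.043816 nm

0.043816


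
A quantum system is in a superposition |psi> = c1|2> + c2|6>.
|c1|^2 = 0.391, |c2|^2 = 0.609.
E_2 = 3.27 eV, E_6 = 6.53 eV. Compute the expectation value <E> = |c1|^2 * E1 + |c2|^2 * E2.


<E> = |c1|^2 * E1 + |c2|^2 * E2
= 0.391 * 3.27 + 0.609 * 6.53
= 1.2786 + 3.9768
= 5.2553 eV

5.2553


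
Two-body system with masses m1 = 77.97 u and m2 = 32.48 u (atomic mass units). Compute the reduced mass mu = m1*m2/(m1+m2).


mu = m1 * m2 / (m1 + m2)
= 77.97 * 32.48 / (77.97 + 32.48)
= 2532.4656 / 110.45
= 22.9286 u

22.9286


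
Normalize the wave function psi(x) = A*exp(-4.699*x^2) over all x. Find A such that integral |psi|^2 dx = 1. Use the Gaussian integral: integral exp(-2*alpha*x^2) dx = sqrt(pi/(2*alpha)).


integral |psi|^2 dx = A^2 * sqrt(pi/(2*alpha)) = 1
A^2 = sqrt(2*alpha/pi)
= sqrt(2 * 4.699 / pi)
= 1.729588
A = sqrt(1.729588)
= 1.3151

1.3151


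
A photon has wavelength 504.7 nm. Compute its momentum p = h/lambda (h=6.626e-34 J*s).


p = h / lambda
= 6.626e-34 / (504.7e-9)
= 6.626e-34 / 5.0470e-07
= 1.3129e-27 kg*m/s

1.3129e-27


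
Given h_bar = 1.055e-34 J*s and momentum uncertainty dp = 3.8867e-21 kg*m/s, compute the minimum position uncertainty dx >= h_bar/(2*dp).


dx = h_bar / (2 * dp)
= 1.055e-34 / (2 * 3.8867e-21)
= 1.055e-34 / 7.7734e-21
= 1.3572e-14 m

1.3572e-14


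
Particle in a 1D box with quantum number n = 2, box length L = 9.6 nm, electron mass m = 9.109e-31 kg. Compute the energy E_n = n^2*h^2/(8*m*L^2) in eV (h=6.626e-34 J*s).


E = n^2 * h^2 / (8 * m * L^2)
= 2^2 * (6.626e-34)^2 / (8 * 9.109e-31 * (9.6e-9)^2)
= 4 * 4.3904e-67 / (8 * 9.109e-31 * 9.2160e-17)
= 2.6149e-21 J
= 0.0163 eV

0.0163


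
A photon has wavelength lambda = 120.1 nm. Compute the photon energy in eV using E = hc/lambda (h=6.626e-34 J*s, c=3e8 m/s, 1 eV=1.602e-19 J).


E = hc / lambda
= (6.626e-34)(3e8) / (120.1e-9)
= 1.9878e-25 / 1.2010e-07
= 1.6551e-18 J
Converting to eV: 1.6551e-18 / 1.602e-19
= 10.3316 eV

10.3316


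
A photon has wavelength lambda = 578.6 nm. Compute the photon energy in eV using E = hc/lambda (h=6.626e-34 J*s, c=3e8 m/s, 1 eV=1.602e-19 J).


E = hc / lambda
= (6.626e-34)(3e8) / (578.6e-9)
= 1.9878e-25 / 5.7860e-07
= 3.4355e-19 J
Converting to eV: 3.4355e-19 / 1.602e-19
= 2.1445 eV

2.1445


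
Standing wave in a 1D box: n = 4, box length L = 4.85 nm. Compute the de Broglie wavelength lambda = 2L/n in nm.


lambda = 2L / n
= 2 * 4.85 / 4
= 9.7 / 4
= 2.425 nm

2.425


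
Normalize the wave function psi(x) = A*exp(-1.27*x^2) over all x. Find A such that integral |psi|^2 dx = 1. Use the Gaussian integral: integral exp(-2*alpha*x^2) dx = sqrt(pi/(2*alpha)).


integral |psi|^2 dx = A^2 * sqrt(pi/(2*alpha)) = 1
A^2 = sqrt(2*alpha/pi)
= sqrt(2 * 1.27 / pi)
= 0.89917
A = sqrt(0.89917)
= 0.9482

0.9482


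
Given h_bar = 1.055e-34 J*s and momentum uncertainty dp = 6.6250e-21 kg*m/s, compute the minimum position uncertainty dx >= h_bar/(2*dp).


dx = h_bar / (2 * dp)
= 1.055e-34 / (2 * 6.6250e-21)
= 1.055e-34 / 1.3250e-20
= 7.9623e-15 m

7.9623e-15


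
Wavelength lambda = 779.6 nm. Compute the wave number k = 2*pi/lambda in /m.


k = 2 * pi / lambda
= 6.2832 / (779.6e-9)
= 6.2832 / 7.7960e-07
= 8.0595e+06 /m

8.0595e+06


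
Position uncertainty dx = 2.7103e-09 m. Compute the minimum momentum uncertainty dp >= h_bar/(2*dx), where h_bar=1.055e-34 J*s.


dp = h_bar / (2 * dx)
= 1.055e-34 / (2 * 2.7103e-09)
= 1.055e-34 / 5.4206e-09
= 1.9463e-26 kg*m/s

1.9463e-26


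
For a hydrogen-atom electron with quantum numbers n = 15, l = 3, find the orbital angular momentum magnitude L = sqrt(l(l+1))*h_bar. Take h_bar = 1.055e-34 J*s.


L = sqrt(l*(l+1)) * h_bar
= sqrt(3 * 4) * 1.055e-34
= sqrt(12) * 1.055e-34
= 3.4641 * 1.055e-34
= 3.6546e-34 J*s

3.6546e-34


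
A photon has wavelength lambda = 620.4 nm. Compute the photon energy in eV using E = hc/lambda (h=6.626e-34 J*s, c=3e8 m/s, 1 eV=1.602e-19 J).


E = hc / lambda
= (6.626e-34)(3e8) / (620.4e-9)
= 1.9878e-25 / 6.2040e-07
= 3.2041e-19 J
Converting to eV: 3.2041e-19 / 1.602e-19
= 2.0 eV

2.0


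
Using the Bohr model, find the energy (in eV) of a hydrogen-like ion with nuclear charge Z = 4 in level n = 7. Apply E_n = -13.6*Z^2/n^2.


E_n = -13.6 * Z^2 / n^2
= -13.6 * 4^2 / 7^2
= -13.6 * 16 / 49
= -4.4408 eV

-4.4408


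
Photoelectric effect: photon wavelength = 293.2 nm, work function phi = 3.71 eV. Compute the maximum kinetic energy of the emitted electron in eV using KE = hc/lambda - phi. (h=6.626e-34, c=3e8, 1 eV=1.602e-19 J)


E_photon = hc / lambda
= (6.626e-34)(3e8) / (293.2e-9)
= 6.7797e-19 J
= 4.232 eV
KE = E_photon - phi
= 4.232 - 3.71
= 0.522 eV

0.522


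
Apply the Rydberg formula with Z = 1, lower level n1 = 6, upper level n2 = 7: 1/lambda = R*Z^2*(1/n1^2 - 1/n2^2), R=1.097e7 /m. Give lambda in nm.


1/lambda = R * Z^2 * (1/n1^2 - 1/n2^2)
= 1.097e7 * 1^2 * (1/6^2 - 1/7^2)
= 1.097e7 * 1 * (0.027778 - 0.020408)
= 8.0845e+04 /m
lambda = 1 / 8.0845e+04
= 12369.3991 nm

12369.3991


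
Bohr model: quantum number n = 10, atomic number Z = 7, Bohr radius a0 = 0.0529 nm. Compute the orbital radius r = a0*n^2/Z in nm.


r = a0 * n^2 / Z
= 0.0529 * 10^2 / 7
= 0.0529 * 100 / 7
= 0.7557 nm

0.7557


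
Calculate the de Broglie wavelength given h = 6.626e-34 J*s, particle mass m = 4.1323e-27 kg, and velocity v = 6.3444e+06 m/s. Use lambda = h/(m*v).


lambda = h / (m * v)
= 6.626e-34 / (4.1323e-27 * 6.3444e+06)
= 6.626e-34 / 2.6217e-20
= 2.5274e-14 m

2.5274e-14


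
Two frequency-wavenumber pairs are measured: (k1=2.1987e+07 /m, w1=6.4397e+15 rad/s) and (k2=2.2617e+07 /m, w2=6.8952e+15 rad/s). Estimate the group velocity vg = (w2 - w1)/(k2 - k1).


vg = (w2 - w1) / (k2 - k1)
= (6.8952e+15 - 6.4397e+15) / (2.2617e+07 - 2.1987e+07)
= 4.5550e+14 / 6.3000e+05
= 7.2302e+08 m/s

7.2302e+08


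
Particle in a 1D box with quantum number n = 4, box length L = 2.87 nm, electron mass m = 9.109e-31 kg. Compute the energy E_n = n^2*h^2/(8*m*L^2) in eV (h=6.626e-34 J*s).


E = n^2 * h^2 / (8 * m * L^2)
= 4^2 * (6.626e-34)^2 / (8 * 9.109e-31 * (2.87e-9)^2)
= 16 * 4.3904e-67 / (8 * 9.109e-31 * 8.2369e-18)
= 1.1703e-19 J
= 0.7305 eV

0.7305


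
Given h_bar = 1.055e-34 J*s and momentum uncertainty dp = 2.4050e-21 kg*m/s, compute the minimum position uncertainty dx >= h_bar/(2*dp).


dx = h_bar / (2 * dp)
= 1.055e-34 / (2 * 2.4050e-21)
= 1.055e-34 / 4.8100e-21
= 2.1933e-14 m

2.1933e-14


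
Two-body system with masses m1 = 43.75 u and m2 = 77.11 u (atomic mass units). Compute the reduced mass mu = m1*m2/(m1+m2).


mu = m1 * m2 / (m1 + m2)
= 43.75 * 77.11 / (43.75 + 77.11)
= 3373.5625 / 120.86
= 27.913 u

27.913


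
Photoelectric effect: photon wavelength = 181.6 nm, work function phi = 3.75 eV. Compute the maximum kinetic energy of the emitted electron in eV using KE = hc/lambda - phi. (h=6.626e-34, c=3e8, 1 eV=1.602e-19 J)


E_photon = hc / lambda
= (6.626e-34)(3e8) / (181.6e-9)
= 1.0946e-18 J
= 6.8327 eV
KE = E_photon - phi
= 6.8327 - 3.75
= 3.0827 eV

3.0827


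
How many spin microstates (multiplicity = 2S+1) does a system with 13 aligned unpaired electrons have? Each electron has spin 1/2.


Total spin S = N * (1/2) = 13 * 0.5 = 6.5
Spin multiplicity = 2S + 1
= 2 * 6.5 + 1
= 14

14


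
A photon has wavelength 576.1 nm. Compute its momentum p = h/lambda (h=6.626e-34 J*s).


p = h / lambda
= 6.626e-34 / (576.1e-9)
= 6.626e-34 / 5.7610e-07
= 1.1501e-27 kg*m/s

1.1501e-27


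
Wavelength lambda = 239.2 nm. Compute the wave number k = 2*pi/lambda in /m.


k = 2 * pi / lambda
= 6.2832 / (239.2e-9)
= 6.2832 / 2.3920e-07
= 2.6267e+07 /m

2.6267e+07


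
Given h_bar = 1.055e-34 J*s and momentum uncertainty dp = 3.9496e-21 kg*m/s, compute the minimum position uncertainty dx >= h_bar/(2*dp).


dx = h_bar / (2 * dp)
= 1.055e-34 / (2 * 3.9496e-21)
= 1.055e-34 / 7.8992e-21
= 1.3356e-14 m

1.3356e-14


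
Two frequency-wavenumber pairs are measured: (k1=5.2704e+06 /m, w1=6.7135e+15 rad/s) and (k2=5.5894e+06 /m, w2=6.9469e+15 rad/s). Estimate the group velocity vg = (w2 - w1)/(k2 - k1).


vg = (w2 - w1) / (k2 - k1)
= (6.9469e+15 - 6.7135e+15) / (5.5894e+06 - 5.2704e+06)
= 2.3340e+14 / 3.1900e+05
= 7.3166e+08 m/s

7.3166e+08


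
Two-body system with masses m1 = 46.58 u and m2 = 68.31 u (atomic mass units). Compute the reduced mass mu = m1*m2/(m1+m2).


mu = m1 * m2 / (m1 + m2)
= 46.58 * 68.31 / (46.58 + 68.31)
= 3181.8798 / 114.89
= 27.695 u

27.695


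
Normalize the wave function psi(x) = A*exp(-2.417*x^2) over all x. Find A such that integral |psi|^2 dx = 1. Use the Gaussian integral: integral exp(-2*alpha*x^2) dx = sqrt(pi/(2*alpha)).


integral |psi|^2 dx = A^2 * sqrt(pi/(2*alpha)) = 1
A^2 = sqrt(2*alpha/pi)
= sqrt(2 * 2.417 / pi)
= 1.240447
A = sqrt(1.240447)
= 1.1138

1.1138


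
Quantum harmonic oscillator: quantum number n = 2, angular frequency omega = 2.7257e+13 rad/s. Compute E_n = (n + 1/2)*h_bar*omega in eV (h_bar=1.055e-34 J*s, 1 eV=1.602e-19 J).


E = (n + 1/2) * h_bar * omega
= (2 + 0.5) * 1.055e-34 * 2.7257e+13
= 2.5 * 2.8756e-21
= 7.1890e-21 J
= 0.0449 eV

0.0449


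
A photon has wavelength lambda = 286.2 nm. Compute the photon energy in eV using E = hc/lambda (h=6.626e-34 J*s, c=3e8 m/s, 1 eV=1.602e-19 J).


E = hc / lambda
= (6.626e-34)(3e8) / (286.2e-9)
= 1.9878e-25 / 2.8620e-07
= 6.9455e-19 J
Converting to eV: 6.9455e-19 / 1.602e-19
= 4.3355 eV

4.3355


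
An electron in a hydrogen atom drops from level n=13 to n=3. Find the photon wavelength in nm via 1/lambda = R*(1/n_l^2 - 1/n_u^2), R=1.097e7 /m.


1/lambda = R * (1/n_l^2 - 1/n_u^2)
= 1.097e7 * (1/3^2 - 1/13^2)
= 1.097e7 * (0.111111 - 0.005917)
= 1.097e7 * 0.105194
= 1.1540e+06 /m
lambda = 1 / 1.1540e+06 = 866.5679 nm

866.5679


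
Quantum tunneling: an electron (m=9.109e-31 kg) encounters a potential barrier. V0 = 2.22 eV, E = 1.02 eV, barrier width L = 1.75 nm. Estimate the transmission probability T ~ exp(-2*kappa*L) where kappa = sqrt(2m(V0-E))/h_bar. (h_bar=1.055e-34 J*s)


V0 - E = 1.2 eV = 1.9224e-19 J
kappa = sqrt(2 * m * (V0-E)) / h_bar
= sqrt(2 * 9.109e-31 * 1.9224e-19) / 1.055e-34
= 5.6094e+09 /m
2*kappa*L = 2 * 5.6094e+09 * 1.75e-9
= 19.6331
T = exp(-19.6331) = 2.974911e-09

2.974911e-09


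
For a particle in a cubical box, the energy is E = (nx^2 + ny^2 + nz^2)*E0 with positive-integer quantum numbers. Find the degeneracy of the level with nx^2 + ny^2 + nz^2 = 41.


Enumerate all (nx, ny, nz) with nx^2 + ny^2 + nz^2 = 41:
(1,2,6)
(1,6,2)
(2,1,6)
(2,6,1)
(3,4,4)
(4,3,4)
(4,4,3)
(6,1,2)
(6,2,1)
Total degeneracy = 9

9


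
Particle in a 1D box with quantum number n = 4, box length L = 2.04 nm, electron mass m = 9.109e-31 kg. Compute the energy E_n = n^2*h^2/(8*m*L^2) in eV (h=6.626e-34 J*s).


E = n^2 * h^2 / (8 * m * L^2)
= 4^2 * (6.626e-34)^2 / (8 * 9.109e-31 * (2.04e-9)^2)
= 16 * 4.3904e-67 / (8 * 9.109e-31 * 4.1616e-18)
= 2.3163e-19 J
= 1.4459 eV

1.4459


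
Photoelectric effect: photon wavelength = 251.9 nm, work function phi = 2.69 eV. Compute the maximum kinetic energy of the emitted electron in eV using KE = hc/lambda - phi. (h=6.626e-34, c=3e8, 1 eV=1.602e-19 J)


E_photon = hc / lambda
= (6.626e-34)(3e8) / (251.9e-9)
= 7.8912e-19 J
= 4.9259 eV
KE = E_photon - phi
= 4.9259 - 2.69
= 2.2359 eV

2.2359


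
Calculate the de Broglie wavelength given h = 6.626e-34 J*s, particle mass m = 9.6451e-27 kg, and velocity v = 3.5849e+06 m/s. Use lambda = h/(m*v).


lambda = h / (m * v)
= 6.626e-34 / (9.6451e-27 * 3.5849e+06)
= 6.626e-34 / 3.4577e-20
= 1.9163e-14 m

1.9163e-14


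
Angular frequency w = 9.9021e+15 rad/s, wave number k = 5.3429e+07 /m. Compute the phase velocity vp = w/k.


vp = w / k
= 9.9021e+15 / 5.3429e+07
= 1.8533e+08 m/s

1.8533e+08


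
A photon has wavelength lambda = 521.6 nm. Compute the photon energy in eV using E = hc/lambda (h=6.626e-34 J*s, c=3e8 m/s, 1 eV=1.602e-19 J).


E = hc / lambda
= (6.626e-34)(3e8) / (521.6e-9)
= 1.9878e-25 / 5.2160e-07
= 3.8110e-19 J
Converting to eV: 3.8110e-19 / 1.602e-19
= 2.3789 eV

2.3789


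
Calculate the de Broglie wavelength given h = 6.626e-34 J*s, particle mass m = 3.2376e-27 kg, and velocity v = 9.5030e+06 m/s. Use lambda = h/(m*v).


lambda = h / (m * v)
= 6.626e-34 / (3.2376e-27 * 9.5030e+06)
= 6.626e-34 / 3.0767e-20
= 2.1536e-14 m

2.1536e-14


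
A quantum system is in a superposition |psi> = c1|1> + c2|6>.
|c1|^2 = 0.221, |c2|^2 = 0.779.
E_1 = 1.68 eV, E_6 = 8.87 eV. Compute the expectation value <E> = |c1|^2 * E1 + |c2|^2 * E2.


<E> = |c1|^2 * E1 + |c2|^2 * E2
= 0.221 * 1.68 + 0.779 * 8.87
= 0.3713 + 6.9097
= 7.281 eV

7.281


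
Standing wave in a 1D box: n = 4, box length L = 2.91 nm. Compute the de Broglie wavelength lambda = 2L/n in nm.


lambda = 2L / n
= 2 * 2.91 / 4
= 5.82 / 4
= 1.455 nm

1.455


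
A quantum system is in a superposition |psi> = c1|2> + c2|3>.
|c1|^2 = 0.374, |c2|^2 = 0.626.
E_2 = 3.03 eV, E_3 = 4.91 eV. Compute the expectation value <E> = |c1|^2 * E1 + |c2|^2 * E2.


<E> = |c1|^2 * E1 + |c2|^2 * E2
= 0.374 * 3.03 + 0.626 * 4.91
= 1.1332 + 3.0737
= 4.2069 eV

4.2069


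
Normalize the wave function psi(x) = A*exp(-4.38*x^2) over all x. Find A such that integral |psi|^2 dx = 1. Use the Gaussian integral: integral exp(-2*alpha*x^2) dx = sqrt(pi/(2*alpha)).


integral |psi|^2 dx = A^2 * sqrt(pi/(2*alpha)) = 1
A^2 = sqrt(2*alpha/pi)
= sqrt(2 * 4.38 / pi)
= 1.669849
A = sqrt(1.669849)
= 1.2922

1.2922


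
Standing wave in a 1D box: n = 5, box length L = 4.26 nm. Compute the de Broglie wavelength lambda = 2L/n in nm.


lambda = 2L / n
= 2 * 4.26 / 5
= 8.52 / 5
= 1.704 nm

1.704


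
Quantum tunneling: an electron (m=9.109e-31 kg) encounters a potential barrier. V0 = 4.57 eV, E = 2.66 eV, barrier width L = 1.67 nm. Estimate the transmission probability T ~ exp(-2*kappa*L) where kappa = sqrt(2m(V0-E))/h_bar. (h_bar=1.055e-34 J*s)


V0 - E = 1.91 eV = 3.0598e-19 J
kappa = sqrt(2 * m * (V0-E)) / h_bar
= sqrt(2 * 9.109e-31 * 3.0598e-19) / 1.055e-34
= 7.0769e+09 /m
2*kappa*L = 2 * 7.0769e+09 * 1.67e-9
= 23.637
T = exp(-23.637) = 5.427286e-11

5.427286e-11


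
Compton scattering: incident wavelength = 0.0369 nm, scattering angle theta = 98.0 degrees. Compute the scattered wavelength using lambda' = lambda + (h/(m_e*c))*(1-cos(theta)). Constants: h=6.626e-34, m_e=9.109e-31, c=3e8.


Compton wavelength: h/(m_e*c) = 2.4247e-12 m
d_lambda = 2.4247e-12 * (1 - cos(98.0 deg))
= 2.4247e-12 * 1.139173
= 2.7622e-12 m = 0.002762 nm
lambda' = 0.0369 + 0.002762
= 0.039662 nm

0.039662


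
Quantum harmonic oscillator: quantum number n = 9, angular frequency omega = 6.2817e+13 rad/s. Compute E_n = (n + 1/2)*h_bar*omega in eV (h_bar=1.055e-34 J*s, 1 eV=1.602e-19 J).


E = (n + 1/2) * h_bar * omega
= (9 + 0.5) * 1.055e-34 * 6.2817e+13
= 9.5 * 6.6272e-21
= 6.2958e-20 J
= 0.393 eV

0.393


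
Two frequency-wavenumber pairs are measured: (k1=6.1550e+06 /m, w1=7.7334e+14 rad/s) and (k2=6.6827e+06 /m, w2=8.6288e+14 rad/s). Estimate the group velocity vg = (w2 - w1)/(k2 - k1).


vg = (w2 - w1) / (k2 - k1)
= (8.6288e+14 - 7.7334e+14) / (6.6827e+06 - 6.1550e+06)
= 8.9540e+13 / 5.2770e+05
= 1.6968e+08 m/s

1.6968e+08


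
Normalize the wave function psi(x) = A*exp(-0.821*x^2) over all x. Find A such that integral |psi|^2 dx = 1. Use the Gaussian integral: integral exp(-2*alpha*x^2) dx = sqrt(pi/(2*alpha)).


integral |psi|^2 dx = A^2 * sqrt(pi/(2*alpha)) = 1
A^2 = sqrt(2*alpha/pi)
= sqrt(2 * 0.821 / pi)
= 0.722956
A = sqrt(0.722956)
= 0.8503

0.8503


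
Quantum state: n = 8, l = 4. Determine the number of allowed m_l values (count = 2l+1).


m_l ranges from -l to +l in integer steps
So m_l goes from -4 to +4
Count = 2l + 1 = 2*4 + 1
= 9

9


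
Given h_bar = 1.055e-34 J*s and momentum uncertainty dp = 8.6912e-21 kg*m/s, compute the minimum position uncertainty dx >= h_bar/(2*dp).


dx = h_bar / (2 * dp)
= 1.055e-34 / (2 * 8.6912e-21)
= 1.055e-34 / 1.7382e-20
= 6.0694e-15 m

6.0694e-15


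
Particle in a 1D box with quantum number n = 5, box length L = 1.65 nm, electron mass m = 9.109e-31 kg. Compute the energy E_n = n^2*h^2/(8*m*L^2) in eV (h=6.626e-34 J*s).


E = n^2 * h^2 / (8 * m * L^2)
= 5^2 * (6.626e-34)^2 / (8 * 9.109e-31 * (1.65e-9)^2)
= 25 * 4.3904e-67 / (8 * 9.109e-31 * 2.7225e-18)
= 5.5324e-19 J
= 3.4534 eV

3.4534


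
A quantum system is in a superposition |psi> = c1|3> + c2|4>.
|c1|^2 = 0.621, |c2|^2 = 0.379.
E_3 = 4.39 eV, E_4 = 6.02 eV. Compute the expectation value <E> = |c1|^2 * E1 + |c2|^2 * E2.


<E> = |c1|^2 * E1 + |c2|^2 * E2
= 0.621 * 4.39 + 0.379 * 6.02
= 2.7262 + 2.2816
= 5.0078 eV

5.0078


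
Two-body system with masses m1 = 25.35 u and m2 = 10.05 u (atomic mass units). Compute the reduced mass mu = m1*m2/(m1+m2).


mu = m1 * m2 / (m1 + m2)
= 25.35 * 10.05 / (25.35 + 10.05)
= 254.7675 / 35.4
= 7.1968 u

7.1968


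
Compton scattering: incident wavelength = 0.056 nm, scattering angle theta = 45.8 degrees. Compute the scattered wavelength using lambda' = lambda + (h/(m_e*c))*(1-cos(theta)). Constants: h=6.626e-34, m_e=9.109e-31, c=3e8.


Compton wavelength: h/(m_e*c) = 2.4247e-12 m
d_lambda = 2.4247e-12 * (1 - cos(45.8 deg))
= 2.4247e-12 * 0.302835
= 7.3429e-13 m = 0.000734 nm
lambda' = 0.056 + 0.000734
= 0.056734 nm

0.056734


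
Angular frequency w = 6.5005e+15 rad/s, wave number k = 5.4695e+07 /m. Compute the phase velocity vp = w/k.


vp = w / k
= 6.5005e+15 / 5.4695e+07
= 1.1885e+08 m/s

1.1885e+08


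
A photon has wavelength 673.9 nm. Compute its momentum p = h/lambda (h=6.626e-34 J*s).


p = h / lambda
= 6.626e-34 / (673.9e-9)
= 6.626e-34 / 6.7390e-07
= 9.8323e-28 kg*m/s

9.8323e-28


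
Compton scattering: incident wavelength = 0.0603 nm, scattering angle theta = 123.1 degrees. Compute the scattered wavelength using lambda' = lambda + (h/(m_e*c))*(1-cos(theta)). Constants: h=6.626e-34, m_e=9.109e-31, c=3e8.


Compton wavelength: h/(m_e*c) = 2.4247e-12 m
d_lambda = 2.4247e-12 * (1 - cos(123.1 deg))
= 2.4247e-12 * 1.546102
= 3.7488e-12 m = 0.003749 nm
lambda' = 0.0603 + 0.003749
= 0.064049 nm

0.064049


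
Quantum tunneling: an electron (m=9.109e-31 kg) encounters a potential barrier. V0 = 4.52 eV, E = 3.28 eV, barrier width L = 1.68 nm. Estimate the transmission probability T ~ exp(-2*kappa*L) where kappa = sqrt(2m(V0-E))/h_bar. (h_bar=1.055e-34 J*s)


V0 - E = 1.24 eV = 1.9865e-19 J
kappa = sqrt(2 * m * (V0-E)) / h_bar
= sqrt(2 * 9.109e-31 * 1.9865e-19) / 1.055e-34
= 5.7022e+09 /m
2*kappa*L = 2 * 5.7022e+09 * 1.68e-9
= 19.1593
T = exp(-19.1593) = 4.777810e-09

4.777810e-09


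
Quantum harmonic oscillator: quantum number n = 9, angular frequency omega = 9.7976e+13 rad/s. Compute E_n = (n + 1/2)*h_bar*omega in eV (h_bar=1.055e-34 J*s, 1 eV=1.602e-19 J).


E = (n + 1/2) * h_bar * omega
= (9 + 0.5) * 1.055e-34 * 9.7976e+13
= 9.5 * 1.0336e-20
= 9.8196e-20 J
= 0.613 eV

0.613


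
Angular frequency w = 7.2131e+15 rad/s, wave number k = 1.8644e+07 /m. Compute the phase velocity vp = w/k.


vp = w / k
= 7.2131e+15 / 1.8644e+07
= 3.8689e+08 m/s

3.8689e+08


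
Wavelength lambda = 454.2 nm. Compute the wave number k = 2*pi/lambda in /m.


k = 2 * pi / lambda
= 6.2832 / (454.2e-9)
= 6.2832 / 4.5420e-07
= 1.3834e+07 /m

1.3834e+07


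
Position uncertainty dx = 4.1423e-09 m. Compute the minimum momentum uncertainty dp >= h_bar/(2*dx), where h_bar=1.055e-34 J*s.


dp = h_bar / (2 * dx)
= 1.055e-34 / (2 * 4.1423e-09)
= 1.055e-34 / 8.2846e-09
= 1.2734e-26 kg*m/s

1.2734e-26


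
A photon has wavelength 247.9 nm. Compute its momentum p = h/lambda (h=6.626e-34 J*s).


p = h / lambda
= 6.626e-34 / (247.9e-9)
= 6.626e-34 / 2.4790e-07
= 2.6729e-27 kg*m/s

2.6729e-27


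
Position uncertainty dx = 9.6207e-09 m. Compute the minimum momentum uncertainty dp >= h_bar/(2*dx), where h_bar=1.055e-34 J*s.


dp = h_bar / (2 * dx)
= 1.055e-34 / (2 * 9.6207e-09)
= 1.055e-34 / 1.9241e-08
= 5.4830e-27 kg*m/s

5.4830e-27


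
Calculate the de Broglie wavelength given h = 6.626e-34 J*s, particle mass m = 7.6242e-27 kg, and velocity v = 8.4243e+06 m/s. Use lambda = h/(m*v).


lambda = h / (m * v)
= 6.626e-34 / (7.6242e-27 * 8.4243e+06)
= 6.626e-34 / 6.4229e-20
= 1.0316e-14 m

1.0316e-14


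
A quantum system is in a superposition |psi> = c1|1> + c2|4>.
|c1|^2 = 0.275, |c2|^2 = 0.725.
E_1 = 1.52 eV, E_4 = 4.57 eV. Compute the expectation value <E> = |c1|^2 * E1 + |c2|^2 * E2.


<E> = |c1|^2 * E1 + |c2|^2 * E2
= 0.275 * 1.52 + 0.725 * 4.57
= 0.418 + 3.3133
= 3.7313 eV

3.7313


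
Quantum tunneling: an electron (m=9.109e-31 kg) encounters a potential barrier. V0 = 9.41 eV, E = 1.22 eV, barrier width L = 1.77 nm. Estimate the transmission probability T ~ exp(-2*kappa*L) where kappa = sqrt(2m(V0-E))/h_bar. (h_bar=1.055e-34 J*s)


V0 - E = 8.19 eV = 1.3120e-18 J
kappa = sqrt(2 * m * (V0-E)) / h_bar
= sqrt(2 * 9.109e-31 * 1.3120e-18) / 1.055e-34
= 1.4655e+10 /m
2*kappa*L = 2 * 1.4655e+10 * 1.77e-9
= 51.8769
T = exp(-51.8769) = 2.952099e-23

2.952099e-23


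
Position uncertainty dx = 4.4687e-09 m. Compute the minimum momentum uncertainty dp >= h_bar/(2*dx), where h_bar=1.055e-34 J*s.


dp = h_bar / (2 * dx)
= 1.055e-34 / (2 * 4.4687e-09)
= 1.055e-34 / 8.9374e-09
= 1.1804e-26 kg*m/s

1.1804e-26


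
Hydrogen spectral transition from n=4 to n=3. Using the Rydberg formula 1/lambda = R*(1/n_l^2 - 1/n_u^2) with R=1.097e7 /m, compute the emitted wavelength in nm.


1/lambda = R * (1/n_l^2 - 1/n_u^2)
= 1.097e7 * (1/3^2 - 1/4^2)
= 1.097e7 * (0.111111 - 0.0625)
= 1.097e7 * 0.048611
= 5.3326e+05 /m
lambda = 1 / 5.3326e+05 = 1875.2442 nm

1875.2442


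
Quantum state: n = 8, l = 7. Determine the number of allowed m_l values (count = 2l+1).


m_l ranges from -l to +l in integer steps
So m_l goes from -7 to +7
Count = 2l + 1 = 2*7 + 1
= 15

15


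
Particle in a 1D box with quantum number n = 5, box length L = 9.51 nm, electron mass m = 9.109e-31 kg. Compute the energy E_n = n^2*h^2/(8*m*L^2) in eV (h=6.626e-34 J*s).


E = n^2 * h^2 / (8 * m * L^2)
= 5^2 * (6.626e-34)^2 / (8 * 9.109e-31 * (9.51e-9)^2)
= 25 * 4.3904e-67 / (8 * 9.109e-31 * 9.0440e-17)
= 1.6654e-20 J
= 0.104 eV

0.104


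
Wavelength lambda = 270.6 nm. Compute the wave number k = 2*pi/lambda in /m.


k = 2 * pi / lambda
= 6.2832 / (270.6e-9)
= 6.2832 / 2.7060e-07
= 2.3219e+07 /m

2.3219e+07


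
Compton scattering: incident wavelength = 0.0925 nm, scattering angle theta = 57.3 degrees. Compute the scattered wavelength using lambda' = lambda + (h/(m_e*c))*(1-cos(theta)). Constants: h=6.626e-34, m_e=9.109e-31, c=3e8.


Compton wavelength: h/(m_e*c) = 2.4247e-12 m
d_lambda = 2.4247e-12 * (1 - cos(57.3 deg))
= 2.4247e-12 * 0.45976
= 1.1148e-12 m = 0.001115 nm
lambda' = 0.0925 + 0.001115
= 0.093615 nm

0.093615


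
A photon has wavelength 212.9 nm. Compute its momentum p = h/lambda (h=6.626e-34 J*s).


p = h / lambda
= 6.626e-34 / (212.9e-9)
= 6.626e-34 / 2.1290e-07
= 3.1123e-27 kg*m/s

3.1123e-27


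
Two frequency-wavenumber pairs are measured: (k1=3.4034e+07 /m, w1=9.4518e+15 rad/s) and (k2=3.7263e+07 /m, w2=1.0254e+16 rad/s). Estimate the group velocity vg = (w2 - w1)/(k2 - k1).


vg = (w2 - w1) / (k2 - k1)
= (1.0254e+16 - 9.4518e+15) / (3.7263e+07 - 3.4034e+07)
= 8.0220e+14 / 3.2290e+06
= 2.4844e+08 m/s

2.4844e+08


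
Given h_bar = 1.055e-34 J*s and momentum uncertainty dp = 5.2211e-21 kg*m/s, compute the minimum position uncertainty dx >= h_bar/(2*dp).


dx = h_bar / (2 * dp)
= 1.055e-34 / (2 * 5.2211e-21)
= 1.055e-34 / 1.0442e-20
= 1.0103e-14 m

1.0103e-14


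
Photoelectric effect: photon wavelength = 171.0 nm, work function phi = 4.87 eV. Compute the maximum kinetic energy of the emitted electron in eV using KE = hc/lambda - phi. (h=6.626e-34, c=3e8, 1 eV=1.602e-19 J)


E_photon = hc / lambda
= (6.626e-34)(3e8) / (171.0e-9)
= 1.1625e-18 J
= 7.2563 eV
KE = E_photon - phi
= 7.2563 - 4.87
= 2.3863 eV

2.3863


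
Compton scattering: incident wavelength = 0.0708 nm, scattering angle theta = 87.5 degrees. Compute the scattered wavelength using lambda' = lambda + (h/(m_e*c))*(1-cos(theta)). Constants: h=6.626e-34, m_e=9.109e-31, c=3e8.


Compton wavelength: h/(m_e*c) = 2.4247e-12 m
d_lambda = 2.4247e-12 * (1 - cos(87.5 deg))
= 2.4247e-12 * 0.956381
= 2.3189e-12 m = 0.002319 nm
lambda' = 0.0708 + 0.002319
= 0.073119 nm

0.073119


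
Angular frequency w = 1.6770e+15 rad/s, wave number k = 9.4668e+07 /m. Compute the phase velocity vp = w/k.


vp = w / k
= 1.6770e+15 / 9.4668e+07
= 1.7715e+07 m/s

1.7715e+07


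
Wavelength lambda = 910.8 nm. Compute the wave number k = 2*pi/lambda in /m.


k = 2 * pi / lambda
= 6.2832 / (910.8e-9)
= 6.2832 / 9.1080e-07
= 6.8985e+06 /m

6.8985e+06


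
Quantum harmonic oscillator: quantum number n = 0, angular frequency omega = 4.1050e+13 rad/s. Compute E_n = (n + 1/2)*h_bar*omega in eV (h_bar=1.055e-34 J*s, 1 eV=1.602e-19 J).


E = (n + 1/2) * h_bar * omega
= (0 + 0.5) * 1.055e-34 * 4.1050e+13
= 0.5 * 4.3308e-21
= 2.1654e-21 J
= 0.0135 eV

0.0135


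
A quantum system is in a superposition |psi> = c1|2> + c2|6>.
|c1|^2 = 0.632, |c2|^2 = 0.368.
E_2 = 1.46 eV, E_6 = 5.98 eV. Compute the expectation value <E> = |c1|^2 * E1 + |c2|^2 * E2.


<E> = |c1|^2 * E1 + |c2|^2 * E2
= 0.632 * 1.46 + 0.368 * 5.98
= 0.9227 + 2.2006
= 3.1234 eV

3.1234


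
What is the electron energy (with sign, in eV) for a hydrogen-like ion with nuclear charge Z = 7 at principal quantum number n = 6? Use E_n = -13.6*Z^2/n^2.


E_n = -13.6 * Z^2 / n^2
= -13.6 * 7^2 / 6^2
= -13.6 * 49 / 36
= -18.5111 eV

-18.5111


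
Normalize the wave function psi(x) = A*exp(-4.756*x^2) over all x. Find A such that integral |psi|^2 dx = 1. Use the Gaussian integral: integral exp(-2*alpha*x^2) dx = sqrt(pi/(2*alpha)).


integral |psi|^2 dx = A^2 * sqrt(pi/(2*alpha)) = 1
A^2 = sqrt(2*alpha/pi)
= sqrt(2 * 4.756 / pi)
= 1.740047
A = sqrt(1.740047)
= 1.3191

1.3191


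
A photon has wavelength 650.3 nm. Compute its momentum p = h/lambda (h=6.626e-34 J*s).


p = h / lambda
= 6.626e-34 / (650.3e-9)
= 6.626e-34 / 6.5030e-07
= 1.0189e-27 kg*m/s

1.0189e-27


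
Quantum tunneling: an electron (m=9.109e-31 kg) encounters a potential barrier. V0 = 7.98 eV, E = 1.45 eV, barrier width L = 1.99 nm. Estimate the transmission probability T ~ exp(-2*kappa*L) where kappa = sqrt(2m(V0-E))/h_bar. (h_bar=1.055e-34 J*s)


V0 - E = 6.53 eV = 1.0461e-18 J
kappa = sqrt(2 * m * (V0-E)) / h_bar
= sqrt(2 * 9.109e-31 * 1.0461e-18) / 1.055e-34
= 1.3085e+10 /m
2*kappa*L = 2 * 1.3085e+10 * 1.99e-9
= 52.0797
T = exp(-52.0797) = 2.410218e-23

2.410218e-23


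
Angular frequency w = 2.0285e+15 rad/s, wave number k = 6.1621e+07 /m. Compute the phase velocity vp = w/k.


vp = w / k
= 2.0285e+15 / 6.1621e+07
= 3.2919e+07 m/s

3.2919e+07


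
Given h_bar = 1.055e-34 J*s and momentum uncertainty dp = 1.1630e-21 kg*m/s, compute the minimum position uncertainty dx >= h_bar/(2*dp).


dx = h_bar / (2 * dp)
= 1.055e-34 / (2 * 1.1630e-21)
= 1.055e-34 / 2.3260e-21
= 4.5357e-14 m

4.5357e-14


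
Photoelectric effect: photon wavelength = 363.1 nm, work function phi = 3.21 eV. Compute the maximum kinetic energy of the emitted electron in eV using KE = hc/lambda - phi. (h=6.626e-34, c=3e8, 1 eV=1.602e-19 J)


E_photon = hc / lambda
= (6.626e-34)(3e8) / (363.1e-9)
= 5.4745e-19 J
= 3.4173 eV
KE = E_photon - phi
= 3.4173 - 3.21
= 0.2073 eV

0.2073


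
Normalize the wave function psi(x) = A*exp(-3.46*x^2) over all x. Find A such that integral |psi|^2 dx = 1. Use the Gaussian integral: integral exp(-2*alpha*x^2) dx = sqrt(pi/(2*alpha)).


integral |psi|^2 dx = A^2 * sqrt(pi/(2*alpha)) = 1
A^2 = sqrt(2*alpha/pi)
= sqrt(2 * 3.46 / pi)
= 1.484151
A = sqrt(1.484151)
= 1.2183

1.2183


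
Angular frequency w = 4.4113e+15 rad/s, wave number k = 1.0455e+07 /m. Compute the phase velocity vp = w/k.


vp = w / k
= 4.4113e+15 / 1.0455e+07
= 4.2193e+08 m/s

4.2193e+08


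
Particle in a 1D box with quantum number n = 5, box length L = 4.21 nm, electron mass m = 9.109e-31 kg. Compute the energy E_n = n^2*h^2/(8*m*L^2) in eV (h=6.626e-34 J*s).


E = n^2 * h^2 / (8 * m * L^2)
= 5^2 * (6.626e-34)^2 / (8 * 9.109e-31 * (4.21e-9)^2)
= 25 * 4.3904e-67 / (8 * 9.109e-31 * 1.7724e-17)
= 8.4980e-20 J
= 0.5305 eV

0.5305


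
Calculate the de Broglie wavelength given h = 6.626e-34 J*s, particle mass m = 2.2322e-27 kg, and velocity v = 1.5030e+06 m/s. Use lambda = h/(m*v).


lambda = h / (m * v)
= 6.626e-34 / (2.2322e-27 * 1.5030e+06)
= 6.626e-34 / 3.3550e-21
= 1.9750e-13 m

1.9750e-13


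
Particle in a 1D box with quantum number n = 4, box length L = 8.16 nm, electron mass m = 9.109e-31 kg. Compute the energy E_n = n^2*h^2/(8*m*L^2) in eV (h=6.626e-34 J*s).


E = n^2 * h^2 / (8 * m * L^2)
= 4^2 * (6.626e-34)^2 / (8 * 9.109e-31 * (8.16e-9)^2)
= 16 * 4.3904e-67 / (8 * 9.109e-31 * 6.6586e-17)
= 1.4477e-20 J
= 0.0904 eV

0.0904


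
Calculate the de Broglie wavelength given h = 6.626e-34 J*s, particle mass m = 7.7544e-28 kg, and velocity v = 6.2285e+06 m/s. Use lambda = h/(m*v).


lambda = h / (m * v)
= 6.626e-34 / (7.7544e-28 * 6.2285e+06)
= 6.626e-34 / 4.8298e-21
= 1.3719e-13 m

1.3719e-13


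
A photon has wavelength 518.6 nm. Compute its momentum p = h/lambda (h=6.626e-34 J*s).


p = h / lambda
= 6.626e-34 / (518.6e-9)
= 6.626e-34 / 5.1860e-07
= 1.2777e-27 kg*m/s

1.2777e-27


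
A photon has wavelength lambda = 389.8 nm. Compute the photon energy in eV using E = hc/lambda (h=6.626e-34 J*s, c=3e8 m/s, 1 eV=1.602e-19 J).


E = hc / lambda
= (6.626e-34)(3e8) / (389.8e-9)
= 1.9878e-25 / 3.8980e-07
= 5.0995e-19 J
Converting to eV: 5.0995e-19 / 1.602e-19
= 3.1832 eV

3.1832


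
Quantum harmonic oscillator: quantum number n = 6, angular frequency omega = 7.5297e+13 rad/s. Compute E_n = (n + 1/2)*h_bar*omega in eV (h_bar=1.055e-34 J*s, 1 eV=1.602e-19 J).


E = (n + 1/2) * h_bar * omega
= (6 + 0.5) * 1.055e-34 * 7.5297e+13
= 6.5 * 7.9438e-21
= 5.1635e-20 J
= 0.3223 eV

0.3223


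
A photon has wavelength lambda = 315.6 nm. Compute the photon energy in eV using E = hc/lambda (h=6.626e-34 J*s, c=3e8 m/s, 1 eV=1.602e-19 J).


E = hc / lambda
= (6.626e-34)(3e8) / (315.6e-9)
= 1.9878e-25 / 3.1560e-07
= 6.2985e-19 J
Converting to eV: 6.2985e-19 / 1.602e-19
= 3.9316 eV

3.9316


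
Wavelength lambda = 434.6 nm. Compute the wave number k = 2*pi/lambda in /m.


k = 2 * pi / lambda
= 6.2832 / (434.6e-9)
= 6.2832 / 4.3460e-07
= 1.4457e+07 /m

1.4457e+07


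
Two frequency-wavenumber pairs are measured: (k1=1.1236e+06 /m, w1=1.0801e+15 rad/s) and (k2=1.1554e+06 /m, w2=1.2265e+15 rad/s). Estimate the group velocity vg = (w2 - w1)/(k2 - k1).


vg = (w2 - w1) / (k2 - k1)
= (1.2265e+15 - 1.0801e+15) / (1.1554e+06 - 1.1236e+06)
= 1.4640e+14 / 3.1800e+04
= 4.6038e+09 m/s

4.6038e+09


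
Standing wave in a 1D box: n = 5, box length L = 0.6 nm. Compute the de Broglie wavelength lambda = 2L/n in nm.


lambda = 2L / n
= 2 * 0.6 / 5
= 1.2 / 5
= 0.24 nm

0.24


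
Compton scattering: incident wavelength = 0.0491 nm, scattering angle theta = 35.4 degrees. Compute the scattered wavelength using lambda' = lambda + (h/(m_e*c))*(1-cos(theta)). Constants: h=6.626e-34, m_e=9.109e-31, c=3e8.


Compton wavelength: h/(m_e*c) = 2.4247e-12 m
d_lambda = 2.4247e-12 * (1 - cos(35.4 deg))
= 2.4247e-12 * 0.184872
= 4.4826e-13 m = 0.000448 nm
lambda' = 0.0491 + 0.000448
= 0.049548 nm

0.049548


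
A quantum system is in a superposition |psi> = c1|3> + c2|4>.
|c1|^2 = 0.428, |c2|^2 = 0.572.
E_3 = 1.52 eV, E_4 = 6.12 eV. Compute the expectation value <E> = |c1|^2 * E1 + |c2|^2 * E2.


<E> = |c1|^2 * E1 + |c2|^2 * E2
= 0.428 * 1.52 + 0.572 * 6.12
= 0.6506 + 3.5006
= 4.1512 eV

4.1512


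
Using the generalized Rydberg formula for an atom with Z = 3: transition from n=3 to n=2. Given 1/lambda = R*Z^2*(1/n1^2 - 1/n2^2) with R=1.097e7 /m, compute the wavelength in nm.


1/lambda = R * Z^2 * (1/n1^2 - 1/n2^2)
= 1.097e7 * 3^2 * (1/2^2 - 1/3^2)
= 1.097e7 * 9 * (0.25 - 0.111111)
= 1.3712e+07 /m
lambda = 1 / 1.3712e+07
= 72.9262 nm

72.9262


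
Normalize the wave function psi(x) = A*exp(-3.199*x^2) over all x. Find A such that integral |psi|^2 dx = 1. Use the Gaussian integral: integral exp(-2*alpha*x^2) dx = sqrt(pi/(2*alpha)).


integral |psi|^2 dx = A^2 * sqrt(pi/(2*alpha)) = 1
A^2 = sqrt(2*alpha/pi)
= sqrt(2 * 3.199 / pi)
= 1.427076
A = sqrt(1.427076)
= 1.1946

1.1946


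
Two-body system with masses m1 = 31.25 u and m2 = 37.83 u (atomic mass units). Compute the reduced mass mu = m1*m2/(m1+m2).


mu = m1 * m2 / (m1 + m2)
= 31.25 * 37.83 / (31.25 + 37.83)
= 1182.1875 / 69.08
= 17.1133 u

17.1133


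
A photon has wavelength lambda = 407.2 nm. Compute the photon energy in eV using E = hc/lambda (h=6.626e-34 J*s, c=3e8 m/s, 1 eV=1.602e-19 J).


E = hc / lambda
= (6.626e-34)(3e8) / (407.2e-9)
= 1.9878e-25 / 4.0720e-07
= 4.8816e-19 J
Converting to eV: 4.8816e-19 / 1.602e-19
= 3.0472 eV

3.0472


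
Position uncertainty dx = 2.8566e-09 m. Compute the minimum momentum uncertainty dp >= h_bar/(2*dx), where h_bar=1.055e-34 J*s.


dp = h_bar / (2 * dx)
= 1.055e-34 / (2 * 2.8566e-09)
= 1.055e-34 / 5.7132e-09
= 1.8466e-26 kg*m/s

1.8466e-26


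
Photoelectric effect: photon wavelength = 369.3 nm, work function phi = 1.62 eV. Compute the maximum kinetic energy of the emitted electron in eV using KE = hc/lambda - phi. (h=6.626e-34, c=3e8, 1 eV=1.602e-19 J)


E_photon = hc / lambda
= (6.626e-34)(3e8) / (369.3e-9)
= 5.3826e-19 J
= 3.3599 eV
KE = E_photon - phi
= 3.3599 - 1.62
= 1.7399 eV

1.7399


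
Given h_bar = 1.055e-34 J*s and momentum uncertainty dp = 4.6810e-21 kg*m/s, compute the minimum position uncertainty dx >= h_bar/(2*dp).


dx = h_bar / (2 * dp)
= 1.055e-34 / (2 * 4.6810e-21)
= 1.055e-34 / 9.3620e-21
= 1.1269e-14 m

1.1269e-14


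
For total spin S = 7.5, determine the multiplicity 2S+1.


Spin multiplicity = 2S + 1
= 2 * 7.5 + 1
= 15.0 + 1
= 16

16


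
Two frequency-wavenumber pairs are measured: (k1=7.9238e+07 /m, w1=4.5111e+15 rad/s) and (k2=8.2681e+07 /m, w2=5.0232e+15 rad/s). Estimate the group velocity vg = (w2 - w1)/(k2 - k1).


vg = (w2 - w1) / (k2 - k1)
= (5.0232e+15 - 4.5111e+15) / (8.2681e+07 - 7.9238e+07)
= 5.1210e+14 / 3.4430e+06
= 1.4874e+08 m/s

1.4874e+08


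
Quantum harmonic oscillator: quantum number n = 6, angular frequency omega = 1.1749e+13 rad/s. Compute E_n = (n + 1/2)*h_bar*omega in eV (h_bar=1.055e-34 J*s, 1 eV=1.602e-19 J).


E = (n + 1/2) * h_bar * omega
= (6 + 0.5) * 1.055e-34 * 1.1749e+13
= 6.5 * 1.2395e-21
= 8.0569e-21 J
= 0.0503 eV

0.0503


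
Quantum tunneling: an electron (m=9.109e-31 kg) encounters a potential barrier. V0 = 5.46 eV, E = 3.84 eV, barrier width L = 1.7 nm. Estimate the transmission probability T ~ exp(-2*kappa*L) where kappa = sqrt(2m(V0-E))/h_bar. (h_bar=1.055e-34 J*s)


V0 - E = 1.62 eV = 2.5952e-19 J
kappa = sqrt(2 * m * (V0-E)) / h_bar
= sqrt(2 * 9.109e-31 * 2.5952e-19) / 1.055e-34
= 6.5176e+09 /m
2*kappa*L = 2 * 6.5176e+09 * 1.7e-9
= 22.1598
T = exp(-22.1598) = 2.377536e-10

2.377536e-10


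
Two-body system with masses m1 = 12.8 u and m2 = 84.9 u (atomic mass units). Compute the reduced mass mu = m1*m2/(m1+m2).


mu = m1 * m2 / (m1 + m2)
= 12.8 * 84.9 / (12.8 + 84.9)
= 1086.72 / 97.7
= 11.123 u

11.123


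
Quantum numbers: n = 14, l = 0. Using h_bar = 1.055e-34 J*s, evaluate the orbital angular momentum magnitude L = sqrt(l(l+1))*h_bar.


L = sqrt(l*(l+1)) * h_bar
= sqrt(0 * 1) * 1.055e-34
= sqrt(0) * 1.055e-34
= 0.0 * 1.055e-34
= 0.0000e+00 J*s

0.0000e+00


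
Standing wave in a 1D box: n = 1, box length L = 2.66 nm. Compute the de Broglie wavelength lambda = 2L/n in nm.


lambda = 2L / n
= 2 * 2.66 / 1
= 5.32 / 1
= 5.32 nm

5.32


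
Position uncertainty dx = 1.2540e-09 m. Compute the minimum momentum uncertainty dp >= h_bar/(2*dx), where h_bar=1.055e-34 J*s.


dp = h_bar / (2 * dx)
= 1.055e-34 / (2 * 1.2540e-09)
= 1.055e-34 / 2.5080e-09
= 4.2065e-26 kg*m/s

4.2065e-26


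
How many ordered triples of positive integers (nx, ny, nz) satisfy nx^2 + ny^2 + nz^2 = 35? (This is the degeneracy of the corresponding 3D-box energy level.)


Enumerate all (nx, ny, nz) with nx^2 + ny^2 + nz^2 = 35:
(1,3,5)
(1,5,3)
(3,1,5)
(3,5,1)
(5,1,3)
(5,3,1)
Total degeneracy = 6

6
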